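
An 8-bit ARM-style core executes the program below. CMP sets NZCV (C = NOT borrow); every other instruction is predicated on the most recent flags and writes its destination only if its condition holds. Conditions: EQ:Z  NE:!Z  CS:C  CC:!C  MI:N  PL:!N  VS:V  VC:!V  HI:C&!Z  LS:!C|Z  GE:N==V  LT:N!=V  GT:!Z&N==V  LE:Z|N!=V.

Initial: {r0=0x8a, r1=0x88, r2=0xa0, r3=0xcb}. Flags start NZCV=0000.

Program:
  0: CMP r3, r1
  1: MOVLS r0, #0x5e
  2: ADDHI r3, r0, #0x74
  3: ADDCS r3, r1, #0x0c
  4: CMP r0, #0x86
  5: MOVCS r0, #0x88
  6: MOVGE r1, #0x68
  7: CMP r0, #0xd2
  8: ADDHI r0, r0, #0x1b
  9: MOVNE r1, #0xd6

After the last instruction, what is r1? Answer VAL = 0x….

VAL = 0xd6

0: ✓ CMP  NZCV=0010
1: · MOVLS
2: ✓ ADDHI  r3←0xfe
3: ✓ ADDCS  r3←0x94
4: ✓ CMP  NZCV=0010
5: ✓ MOVCS  r0←0x88
6: ✓ MOVGE  r1←0x68
7: ✓ CMP  NZCV=1000
8: · ADDHI
9: ✓ MOVNE  r1←0xd6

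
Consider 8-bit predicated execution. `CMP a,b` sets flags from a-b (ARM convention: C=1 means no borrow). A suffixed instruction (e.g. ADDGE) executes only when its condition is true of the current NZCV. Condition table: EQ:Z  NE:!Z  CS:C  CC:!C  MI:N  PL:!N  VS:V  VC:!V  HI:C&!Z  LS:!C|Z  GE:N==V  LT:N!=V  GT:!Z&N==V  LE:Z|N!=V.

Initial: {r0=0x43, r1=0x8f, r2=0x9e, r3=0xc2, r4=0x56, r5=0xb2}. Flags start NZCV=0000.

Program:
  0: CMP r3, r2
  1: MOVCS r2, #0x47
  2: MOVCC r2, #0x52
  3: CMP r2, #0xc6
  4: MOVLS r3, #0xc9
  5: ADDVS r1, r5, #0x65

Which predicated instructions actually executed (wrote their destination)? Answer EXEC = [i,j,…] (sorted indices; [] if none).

0: ✓ CMP  NZCV=0010
1: ✓ MOVCS  r2←0x47
2: · MOVCC
3: ✓ CMP  NZCV=1001
4: ✓ MOVLS  r3←0xc9
5: ✓ ADDVS  r1←0x17

EXEC = [1,4,5]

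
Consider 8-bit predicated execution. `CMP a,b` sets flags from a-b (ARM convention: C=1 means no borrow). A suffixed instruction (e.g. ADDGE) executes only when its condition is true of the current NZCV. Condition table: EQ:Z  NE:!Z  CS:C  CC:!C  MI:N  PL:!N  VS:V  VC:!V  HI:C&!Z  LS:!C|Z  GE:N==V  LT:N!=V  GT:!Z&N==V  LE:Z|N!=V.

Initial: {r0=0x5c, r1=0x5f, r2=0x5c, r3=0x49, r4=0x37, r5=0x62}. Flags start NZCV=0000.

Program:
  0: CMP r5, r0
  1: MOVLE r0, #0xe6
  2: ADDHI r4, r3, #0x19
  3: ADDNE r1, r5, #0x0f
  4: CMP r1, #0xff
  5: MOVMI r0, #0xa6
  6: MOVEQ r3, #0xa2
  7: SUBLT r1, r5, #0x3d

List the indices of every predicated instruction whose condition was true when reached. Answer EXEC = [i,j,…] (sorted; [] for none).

EXEC = [2,3]

[0] flags=0010 → (cmp)
[1] flags=0010 LE?F → skip
[2] flags=0010 HI?T → r4=0x62
[3] flags=0010 NE?T → r1=0x71
[4] flags=0000 → (cmp)
[5] flags=0000 MI?F → skip
[6] flags=0000 EQ?F → skip
[7] flags=0000 LT?F → skip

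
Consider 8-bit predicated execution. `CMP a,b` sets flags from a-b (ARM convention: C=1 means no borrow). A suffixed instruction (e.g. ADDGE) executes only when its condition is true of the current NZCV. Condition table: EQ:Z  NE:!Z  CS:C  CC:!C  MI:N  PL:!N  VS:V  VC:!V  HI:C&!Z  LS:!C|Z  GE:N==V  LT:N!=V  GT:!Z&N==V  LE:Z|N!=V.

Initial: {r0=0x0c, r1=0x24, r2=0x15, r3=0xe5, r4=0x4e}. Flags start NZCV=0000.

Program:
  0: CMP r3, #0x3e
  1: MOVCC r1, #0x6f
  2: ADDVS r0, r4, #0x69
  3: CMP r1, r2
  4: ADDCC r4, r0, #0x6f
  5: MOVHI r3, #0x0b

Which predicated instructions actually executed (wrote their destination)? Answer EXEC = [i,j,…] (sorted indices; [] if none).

EXEC = [5]

0: ✓ CMP  NZCV=1010
1: · MOVCC
2: · ADDVS
3: ✓ CMP  NZCV=0010
4: · ADDCC
5: ✓ MOVHI  r3←0x0b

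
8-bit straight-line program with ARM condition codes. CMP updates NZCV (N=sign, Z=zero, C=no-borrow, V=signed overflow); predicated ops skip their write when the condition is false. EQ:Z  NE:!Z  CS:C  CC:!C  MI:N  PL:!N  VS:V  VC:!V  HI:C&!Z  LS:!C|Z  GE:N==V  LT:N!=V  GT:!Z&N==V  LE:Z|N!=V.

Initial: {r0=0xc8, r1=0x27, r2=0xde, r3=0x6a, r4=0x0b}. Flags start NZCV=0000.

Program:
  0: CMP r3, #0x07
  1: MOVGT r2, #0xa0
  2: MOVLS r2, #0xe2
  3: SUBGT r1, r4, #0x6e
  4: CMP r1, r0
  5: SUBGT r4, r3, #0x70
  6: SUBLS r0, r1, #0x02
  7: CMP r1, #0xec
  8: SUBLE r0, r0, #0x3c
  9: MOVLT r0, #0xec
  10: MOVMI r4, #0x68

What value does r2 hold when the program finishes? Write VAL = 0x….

[0] flags=0010 → (cmp)
[1] flags=0010 GT?T → r2=0xa0
[2] flags=0010 LS?F → skip
[3] flags=0010 GT?T → r1=0x9d
[4] flags=1000 → (cmp)
[5] flags=1000 GT?F → skip
[6] flags=1000 LS?T → r0=0x9b
[7] flags=1000 → (cmp)
[8] flags=1000 LE?T → r0=0x5f
[9] flags=1000 LT?T → r0=0xec
[10] flags=1000 MI?T → r4=0x68

VAL = 0xa0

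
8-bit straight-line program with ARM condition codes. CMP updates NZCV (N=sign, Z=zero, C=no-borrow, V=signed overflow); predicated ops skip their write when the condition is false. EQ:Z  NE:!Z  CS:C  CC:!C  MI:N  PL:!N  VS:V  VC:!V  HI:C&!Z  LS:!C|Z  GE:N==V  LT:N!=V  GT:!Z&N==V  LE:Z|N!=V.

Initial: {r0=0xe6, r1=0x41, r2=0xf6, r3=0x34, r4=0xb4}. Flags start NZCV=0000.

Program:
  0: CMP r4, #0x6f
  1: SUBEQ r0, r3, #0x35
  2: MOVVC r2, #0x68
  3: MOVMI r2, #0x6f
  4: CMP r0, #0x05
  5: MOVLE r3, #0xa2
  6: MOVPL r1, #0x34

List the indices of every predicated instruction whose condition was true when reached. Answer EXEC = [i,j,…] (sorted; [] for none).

EXEC = [5]

0: ✓ CMP  NZCV=0011
1: · SUBEQ
2: · MOVVC
3: · MOVMI
4: ✓ CMP  NZCV=1010
5: ✓ MOVLE  r3←0xa2
6: · MOVPL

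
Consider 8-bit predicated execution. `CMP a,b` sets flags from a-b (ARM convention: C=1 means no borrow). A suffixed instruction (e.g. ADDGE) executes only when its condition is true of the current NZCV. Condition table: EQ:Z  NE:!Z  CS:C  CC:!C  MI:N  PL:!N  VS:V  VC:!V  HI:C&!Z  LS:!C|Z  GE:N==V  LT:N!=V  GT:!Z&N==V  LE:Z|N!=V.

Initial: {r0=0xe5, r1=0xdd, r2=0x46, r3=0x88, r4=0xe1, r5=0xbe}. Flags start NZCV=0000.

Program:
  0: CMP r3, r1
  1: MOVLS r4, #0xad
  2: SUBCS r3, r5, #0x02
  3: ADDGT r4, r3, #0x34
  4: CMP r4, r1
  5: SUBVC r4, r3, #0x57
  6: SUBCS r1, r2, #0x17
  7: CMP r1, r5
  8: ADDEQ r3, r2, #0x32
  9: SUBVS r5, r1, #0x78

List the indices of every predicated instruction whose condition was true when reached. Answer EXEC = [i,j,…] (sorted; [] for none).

0: ✓ CMP  NZCV=1000
1: ✓ MOVLS  r4←0xad
2: · SUBCS
3: · ADDGT
4: ✓ CMP  NZCV=1000
5: ✓ SUBVC  r4←0x31
6: · SUBCS
7: ✓ CMP  NZCV=0010
8: · ADDEQ
9: · SUBVS

EXEC = [1,5]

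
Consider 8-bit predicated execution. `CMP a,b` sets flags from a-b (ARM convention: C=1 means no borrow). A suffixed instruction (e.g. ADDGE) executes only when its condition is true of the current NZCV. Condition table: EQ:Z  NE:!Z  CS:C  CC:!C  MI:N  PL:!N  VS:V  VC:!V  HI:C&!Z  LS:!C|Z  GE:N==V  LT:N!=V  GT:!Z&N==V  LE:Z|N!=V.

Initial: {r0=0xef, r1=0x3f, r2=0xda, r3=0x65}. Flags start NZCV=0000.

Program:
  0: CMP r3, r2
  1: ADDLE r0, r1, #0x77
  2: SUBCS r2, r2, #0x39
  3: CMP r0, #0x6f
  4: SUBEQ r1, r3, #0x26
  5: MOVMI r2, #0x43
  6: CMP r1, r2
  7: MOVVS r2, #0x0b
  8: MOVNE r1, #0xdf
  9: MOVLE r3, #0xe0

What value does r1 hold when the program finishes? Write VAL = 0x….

VAL = 0xdf

[0] flags=1001 → (cmp)
[1] flags=1001 LE?F → skip
[2] flags=1001 CS?F → skip
[3] flags=1010 → (cmp)
[4] flags=1010 EQ?F → skip
[5] flags=1010 MI?T → r2=0x43
[6] flags=1000 → (cmp)
[7] flags=1000 VS?F → skip
[8] flags=1000 NE?T → r1=0xdf
[9] flags=1000 LE?T → r3=0xe0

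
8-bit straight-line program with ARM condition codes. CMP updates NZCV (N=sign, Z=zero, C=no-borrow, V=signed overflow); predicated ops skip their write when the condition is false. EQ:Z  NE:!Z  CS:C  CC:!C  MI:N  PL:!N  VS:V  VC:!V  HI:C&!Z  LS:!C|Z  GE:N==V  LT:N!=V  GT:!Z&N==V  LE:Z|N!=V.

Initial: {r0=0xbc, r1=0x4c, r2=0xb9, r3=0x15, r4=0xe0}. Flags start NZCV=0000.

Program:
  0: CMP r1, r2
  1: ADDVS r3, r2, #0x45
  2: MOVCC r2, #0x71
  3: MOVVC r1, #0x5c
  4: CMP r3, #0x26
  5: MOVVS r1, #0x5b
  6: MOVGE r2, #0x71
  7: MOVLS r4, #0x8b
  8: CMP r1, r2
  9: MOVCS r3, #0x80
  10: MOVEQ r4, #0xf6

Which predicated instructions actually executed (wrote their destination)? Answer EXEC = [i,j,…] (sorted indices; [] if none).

EXEC = [1,2]

[0] flags=1001 → (cmp)
[1] flags=1001 VS?T → r3=0xfe
[2] flags=1001 CC?T → r2=0x71
[3] flags=1001 VC?F → skip
[4] flags=1010 → (cmp)
[5] flags=1010 VS?F → skip
[6] flags=1010 GE?F → skip
[7] flags=1010 LS?F → skip
[8] flags=1000 → (cmp)
[9] flags=1000 CS?F → skip
[10] flags=1000 EQ?F → skip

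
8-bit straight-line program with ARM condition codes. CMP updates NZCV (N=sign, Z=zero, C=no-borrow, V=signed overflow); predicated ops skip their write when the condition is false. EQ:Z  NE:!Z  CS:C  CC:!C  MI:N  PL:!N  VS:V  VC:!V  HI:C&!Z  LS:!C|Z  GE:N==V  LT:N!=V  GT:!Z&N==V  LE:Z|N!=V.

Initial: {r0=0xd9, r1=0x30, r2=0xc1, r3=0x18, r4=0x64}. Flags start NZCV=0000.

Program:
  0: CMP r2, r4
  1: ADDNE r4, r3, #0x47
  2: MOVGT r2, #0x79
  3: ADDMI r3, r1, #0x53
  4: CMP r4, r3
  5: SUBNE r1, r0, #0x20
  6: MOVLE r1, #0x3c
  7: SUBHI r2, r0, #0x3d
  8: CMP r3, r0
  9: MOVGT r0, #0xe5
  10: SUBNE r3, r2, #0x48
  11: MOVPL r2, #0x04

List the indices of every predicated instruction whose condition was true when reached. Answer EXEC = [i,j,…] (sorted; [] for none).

EXEC = [1,5,7,9,10,11]

[0] flags=0011 → (cmp)
[1] flags=0011 NE?T → r4=0x5f
[2] flags=0011 GT?F → skip
[3] flags=0011 MI?F → skip
[4] flags=0010 → (cmp)
[5] flags=0010 NE?T → r1=0xb9
[6] flags=0010 LE?F → skip
[7] flags=0010 HI?T → r2=0x9c
[8] flags=0000 → (cmp)
[9] flags=0000 GT?T → r0=0xe5
[10] flags=0000 NE?T → r3=0x54
[11] flags=0000 PL?T → r2=0x04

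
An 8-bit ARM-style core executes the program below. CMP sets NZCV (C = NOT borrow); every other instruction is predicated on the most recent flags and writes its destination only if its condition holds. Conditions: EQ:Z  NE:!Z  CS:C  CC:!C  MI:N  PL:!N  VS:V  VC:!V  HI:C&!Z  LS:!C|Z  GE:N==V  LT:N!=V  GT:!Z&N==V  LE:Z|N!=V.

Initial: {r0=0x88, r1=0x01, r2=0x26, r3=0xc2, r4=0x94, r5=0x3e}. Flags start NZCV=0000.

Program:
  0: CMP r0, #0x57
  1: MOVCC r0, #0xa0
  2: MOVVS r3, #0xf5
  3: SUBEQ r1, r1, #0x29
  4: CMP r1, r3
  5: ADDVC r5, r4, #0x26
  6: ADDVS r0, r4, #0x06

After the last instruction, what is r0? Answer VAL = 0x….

VAL = 0x88

0: ✓ CMP  NZCV=0011
1: · MOVCC
2: ✓ MOVVS  r3←0xf5
3: · SUBEQ
4: ✓ CMP  NZCV=0000
5: ✓ ADDVC  r5←0xba
6: · ADDVS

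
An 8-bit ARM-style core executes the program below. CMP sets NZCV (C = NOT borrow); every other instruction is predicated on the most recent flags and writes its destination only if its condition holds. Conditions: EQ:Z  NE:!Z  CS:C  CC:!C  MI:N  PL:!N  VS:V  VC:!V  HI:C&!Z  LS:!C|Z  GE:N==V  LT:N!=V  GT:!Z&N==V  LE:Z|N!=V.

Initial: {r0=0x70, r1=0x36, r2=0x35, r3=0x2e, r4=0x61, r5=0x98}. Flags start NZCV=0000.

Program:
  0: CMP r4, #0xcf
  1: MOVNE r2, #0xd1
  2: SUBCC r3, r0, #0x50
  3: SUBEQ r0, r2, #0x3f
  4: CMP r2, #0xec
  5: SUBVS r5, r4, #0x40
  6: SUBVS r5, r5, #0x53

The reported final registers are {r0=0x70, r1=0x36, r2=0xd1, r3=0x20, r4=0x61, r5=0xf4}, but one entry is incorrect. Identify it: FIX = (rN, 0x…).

[0] flags=1001 → (cmp)
[1] flags=1001 NE?T → r2=0xd1
[2] flags=1001 CC?T → r3=0x20
[3] flags=1001 EQ?F → skip
[4] flags=1000 → (cmp)
[5] flags=1000 VS?F → skip
[6] flags=1000 VS?F → skip

FIX = (r5, 0x98)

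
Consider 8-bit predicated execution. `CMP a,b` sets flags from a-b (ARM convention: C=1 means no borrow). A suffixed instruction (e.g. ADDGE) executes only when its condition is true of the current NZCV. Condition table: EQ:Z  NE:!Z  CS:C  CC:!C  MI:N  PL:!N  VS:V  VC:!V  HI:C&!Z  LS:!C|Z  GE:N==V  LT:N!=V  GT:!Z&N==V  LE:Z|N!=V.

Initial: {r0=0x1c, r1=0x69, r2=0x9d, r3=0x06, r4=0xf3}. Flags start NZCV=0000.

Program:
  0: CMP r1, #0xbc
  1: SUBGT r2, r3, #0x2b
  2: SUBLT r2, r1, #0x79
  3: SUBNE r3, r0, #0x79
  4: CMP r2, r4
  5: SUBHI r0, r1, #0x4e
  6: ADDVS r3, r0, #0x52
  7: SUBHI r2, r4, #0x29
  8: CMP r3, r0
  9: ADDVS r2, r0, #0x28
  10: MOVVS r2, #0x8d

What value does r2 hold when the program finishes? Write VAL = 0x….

[0] flags=1001 → (cmp)
[1] flags=1001 GT?T → r2=0xdb
[2] flags=1001 LT?F → skip
[3] flags=1001 NE?T → r3=0xa3
[4] flags=1000 → (cmp)
[5] flags=1000 HI?F → skip
[6] flags=1000 VS?F → skip
[7] flags=1000 HI?F → skip
[8] flags=1010 → (cmp)
[9] flags=1010 VS?F → skip
[10] flags=1010 VS?F → skip

VAL = 0xdb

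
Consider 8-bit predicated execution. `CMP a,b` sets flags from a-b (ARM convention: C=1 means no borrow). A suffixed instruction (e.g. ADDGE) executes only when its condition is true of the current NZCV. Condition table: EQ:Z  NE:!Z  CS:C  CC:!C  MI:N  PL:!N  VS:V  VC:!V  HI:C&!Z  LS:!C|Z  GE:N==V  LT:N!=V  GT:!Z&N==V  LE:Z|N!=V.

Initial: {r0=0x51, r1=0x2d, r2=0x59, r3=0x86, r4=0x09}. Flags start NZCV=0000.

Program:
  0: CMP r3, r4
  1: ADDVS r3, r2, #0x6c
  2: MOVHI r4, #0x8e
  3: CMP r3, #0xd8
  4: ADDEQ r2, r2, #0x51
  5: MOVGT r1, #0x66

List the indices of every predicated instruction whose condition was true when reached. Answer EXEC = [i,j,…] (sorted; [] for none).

EXEC = [1,2]

[0] flags=0011 → (cmp)
[1] flags=0011 VS?T → r3=0xc5
[2] flags=0011 HI?T → r4=0x8e
[3] flags=1000 → (cmp)
[4] flags=1000 EQ?F → skip
[5] flags=1000 GT?F → skip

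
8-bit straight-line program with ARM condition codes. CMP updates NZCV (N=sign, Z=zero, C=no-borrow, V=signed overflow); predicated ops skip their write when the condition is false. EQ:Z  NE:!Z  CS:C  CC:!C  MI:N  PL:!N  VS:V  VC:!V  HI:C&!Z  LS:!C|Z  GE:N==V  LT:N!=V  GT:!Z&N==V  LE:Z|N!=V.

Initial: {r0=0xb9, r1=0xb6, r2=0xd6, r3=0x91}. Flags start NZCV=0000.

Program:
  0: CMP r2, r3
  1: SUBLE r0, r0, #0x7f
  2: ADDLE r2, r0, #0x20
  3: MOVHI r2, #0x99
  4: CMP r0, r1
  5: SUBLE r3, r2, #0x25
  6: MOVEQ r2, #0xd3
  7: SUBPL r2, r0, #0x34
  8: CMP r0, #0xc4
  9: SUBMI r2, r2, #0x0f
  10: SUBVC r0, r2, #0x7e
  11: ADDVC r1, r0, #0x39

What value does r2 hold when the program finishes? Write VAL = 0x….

0: ✓ CMP  NZCV=0010
1: · SUBLE
2: · ADDLE
3: ✓ MOVHI  r2←0x99
4: ✓ CMP  NZCV=0010
5: · SUBLE
6: · MOVEQ
7: ✓ SUBPL  r2←0x85
8: ✓ CMP  NZCV=1000
9: ✓ SUBMI  r2←0x76
10: ✓ SUBVC  r0←0xf8
11: ✓ ADDVC  r1←0x31

VAL = 0x76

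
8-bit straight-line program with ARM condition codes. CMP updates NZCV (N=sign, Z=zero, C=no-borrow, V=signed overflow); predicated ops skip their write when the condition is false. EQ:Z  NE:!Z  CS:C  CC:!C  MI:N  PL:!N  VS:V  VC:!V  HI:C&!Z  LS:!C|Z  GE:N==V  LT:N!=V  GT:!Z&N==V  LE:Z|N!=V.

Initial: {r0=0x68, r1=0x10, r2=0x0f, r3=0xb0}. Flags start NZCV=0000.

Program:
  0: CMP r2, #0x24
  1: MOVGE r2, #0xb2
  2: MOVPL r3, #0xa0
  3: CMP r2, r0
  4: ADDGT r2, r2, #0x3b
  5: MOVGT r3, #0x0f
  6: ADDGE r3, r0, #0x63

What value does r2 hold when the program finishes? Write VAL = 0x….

VAL = 0x0f

[0] flags=1000 → (cmp)
[1] flags=1000 GE?F → skip
[2] flags=1000 PL?F → skip
[3] flags=1000 → (cmp)
[4] flags=1000 GT?F → skip
[5] flags=1000 GT?F → skip
[6] flags=1000 GE?F → skip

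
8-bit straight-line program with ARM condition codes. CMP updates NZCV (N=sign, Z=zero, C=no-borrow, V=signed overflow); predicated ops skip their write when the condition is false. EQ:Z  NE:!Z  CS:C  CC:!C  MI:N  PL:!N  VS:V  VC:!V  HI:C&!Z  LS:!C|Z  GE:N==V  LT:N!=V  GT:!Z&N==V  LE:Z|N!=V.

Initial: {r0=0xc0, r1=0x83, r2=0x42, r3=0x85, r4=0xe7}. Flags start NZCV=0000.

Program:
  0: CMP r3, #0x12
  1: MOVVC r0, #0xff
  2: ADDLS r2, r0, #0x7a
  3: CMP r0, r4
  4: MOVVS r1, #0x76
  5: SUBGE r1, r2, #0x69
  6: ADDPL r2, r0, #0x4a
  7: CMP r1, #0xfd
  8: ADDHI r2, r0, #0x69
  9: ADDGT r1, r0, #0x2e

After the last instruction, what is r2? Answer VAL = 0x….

VAL = 0x42

[0] flags=0011 → (cmp)
[1] flags=0011 VC?F → skip
[2] flags=0011 LS?F → skip
[3] flags=1000 → (cmp)
[4] flags=1000 VS?F → skip
[5] flags=1000 GE?F → skip
[6] flags=1000 PL?F → skip
[7] flags=1000 → (cmp)
[8] flags=1000 HI?F → skip
[9] flags=1000 GT?F → skip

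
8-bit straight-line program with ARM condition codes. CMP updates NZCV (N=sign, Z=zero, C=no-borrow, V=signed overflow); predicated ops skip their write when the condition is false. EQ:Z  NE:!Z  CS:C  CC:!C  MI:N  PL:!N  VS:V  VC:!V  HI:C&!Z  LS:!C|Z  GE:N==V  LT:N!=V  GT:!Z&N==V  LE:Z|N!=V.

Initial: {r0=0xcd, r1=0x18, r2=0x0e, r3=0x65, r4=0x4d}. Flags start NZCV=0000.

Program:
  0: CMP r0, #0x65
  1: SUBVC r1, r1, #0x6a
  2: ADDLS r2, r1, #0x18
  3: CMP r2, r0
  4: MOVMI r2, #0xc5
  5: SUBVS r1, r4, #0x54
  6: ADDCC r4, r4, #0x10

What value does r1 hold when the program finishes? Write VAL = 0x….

0: ✓ CMP  NZCV=0011
1: · SUBVC
2: · ADDLS
3: ✓ CMP  NZCV=0000
4: · MOVMI
5: · SUBVS
6: ✓ ADDCC  r4←0x5d

VAL = 0x18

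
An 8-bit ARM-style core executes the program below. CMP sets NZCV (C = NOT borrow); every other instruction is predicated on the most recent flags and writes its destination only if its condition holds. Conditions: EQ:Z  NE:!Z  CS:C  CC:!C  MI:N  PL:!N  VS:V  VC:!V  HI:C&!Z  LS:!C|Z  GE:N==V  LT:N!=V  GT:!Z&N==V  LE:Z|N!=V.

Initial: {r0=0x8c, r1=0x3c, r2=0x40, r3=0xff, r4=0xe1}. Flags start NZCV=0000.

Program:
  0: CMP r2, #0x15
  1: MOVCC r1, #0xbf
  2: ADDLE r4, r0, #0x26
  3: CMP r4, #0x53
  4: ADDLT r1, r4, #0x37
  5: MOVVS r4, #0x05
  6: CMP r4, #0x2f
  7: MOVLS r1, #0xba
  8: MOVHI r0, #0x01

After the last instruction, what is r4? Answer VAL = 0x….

VAL = 0xe1

0: ✓ CMP  NZCV=0010
1: · MOVCC
2: · ADDLE
3: ✓ CMP  NZCV=1010
4: ✓ ADDLT  r1←0x18
5: · MOVVS
6: ✓ CMP  NZCV=1010
7: · MOVLS
8: ✓ MOVHI  r0←0x01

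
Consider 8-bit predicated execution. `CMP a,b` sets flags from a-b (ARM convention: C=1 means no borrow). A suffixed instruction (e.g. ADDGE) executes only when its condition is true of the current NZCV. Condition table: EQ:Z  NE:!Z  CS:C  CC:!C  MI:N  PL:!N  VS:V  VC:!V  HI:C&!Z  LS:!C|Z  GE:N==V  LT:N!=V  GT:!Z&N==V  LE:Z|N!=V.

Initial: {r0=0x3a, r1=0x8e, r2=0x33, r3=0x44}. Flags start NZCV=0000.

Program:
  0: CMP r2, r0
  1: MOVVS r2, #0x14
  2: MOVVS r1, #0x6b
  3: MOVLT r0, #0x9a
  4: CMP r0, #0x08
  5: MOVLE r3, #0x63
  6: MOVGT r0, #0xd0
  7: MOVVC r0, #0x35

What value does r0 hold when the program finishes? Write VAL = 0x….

VAL = 0x35

0: ✓ CMP  NZCV=1000
1: · MOVVS
2: · MOVVS
3: ✓ MOVLT  r0←0x9a
4: ✓ CMP  NZCV=1010
5: ✓ MOVLE  r3←0x63
6: · MOVGT
7: ✓ MOVVC  r0←0x35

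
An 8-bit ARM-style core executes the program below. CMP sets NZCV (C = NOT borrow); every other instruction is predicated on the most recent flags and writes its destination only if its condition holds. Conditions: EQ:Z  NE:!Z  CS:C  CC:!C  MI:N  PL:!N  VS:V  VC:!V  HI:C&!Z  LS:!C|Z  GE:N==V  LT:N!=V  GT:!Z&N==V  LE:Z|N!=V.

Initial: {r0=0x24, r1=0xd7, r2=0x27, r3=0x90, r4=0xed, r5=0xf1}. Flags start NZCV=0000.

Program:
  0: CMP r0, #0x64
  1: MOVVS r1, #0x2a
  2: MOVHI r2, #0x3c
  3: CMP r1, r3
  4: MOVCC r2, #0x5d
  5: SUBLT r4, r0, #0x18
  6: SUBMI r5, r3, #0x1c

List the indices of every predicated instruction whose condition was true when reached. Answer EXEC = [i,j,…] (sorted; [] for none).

EXEC = []

0: ✓ CMP  NZCV=1000
1: · MOVVS
2: · MOVHI
3: ✓ CMP  NZCV=0010
4: · MOVCC
5: · SUBLT
6: · SUBMI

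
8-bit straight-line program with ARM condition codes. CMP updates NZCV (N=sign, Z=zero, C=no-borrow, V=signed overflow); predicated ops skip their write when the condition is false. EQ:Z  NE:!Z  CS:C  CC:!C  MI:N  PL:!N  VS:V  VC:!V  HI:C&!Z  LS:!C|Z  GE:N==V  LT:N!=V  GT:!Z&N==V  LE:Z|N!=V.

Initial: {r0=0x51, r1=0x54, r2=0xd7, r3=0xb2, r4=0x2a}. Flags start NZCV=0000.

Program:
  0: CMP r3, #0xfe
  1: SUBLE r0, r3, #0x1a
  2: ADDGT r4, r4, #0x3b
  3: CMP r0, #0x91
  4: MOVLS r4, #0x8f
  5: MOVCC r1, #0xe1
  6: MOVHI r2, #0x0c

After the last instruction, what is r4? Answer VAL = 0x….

VAL = 0x2a

0: ✓ CMP  NZCV=1000
1: ✓ SUBLE  r0←0x98
2: · ADDGT
3: ✓ CMP  NZCV=0010
4: · MOVLS
5: · MOVCC
6: ✓ MOVHI  r2←0x0c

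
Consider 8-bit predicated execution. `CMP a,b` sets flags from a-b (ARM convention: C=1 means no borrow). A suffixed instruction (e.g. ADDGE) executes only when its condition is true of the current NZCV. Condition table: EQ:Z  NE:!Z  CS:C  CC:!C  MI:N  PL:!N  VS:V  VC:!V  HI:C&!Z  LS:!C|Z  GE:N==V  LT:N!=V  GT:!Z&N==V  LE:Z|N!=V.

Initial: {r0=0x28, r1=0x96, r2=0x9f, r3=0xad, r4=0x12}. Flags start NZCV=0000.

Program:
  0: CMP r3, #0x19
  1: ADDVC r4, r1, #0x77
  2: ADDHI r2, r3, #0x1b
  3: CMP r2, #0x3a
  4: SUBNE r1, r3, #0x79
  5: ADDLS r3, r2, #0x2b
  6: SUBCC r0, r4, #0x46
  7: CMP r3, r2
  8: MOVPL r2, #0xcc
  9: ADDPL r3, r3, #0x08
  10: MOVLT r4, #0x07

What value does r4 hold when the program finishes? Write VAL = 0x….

[0] flags=1010 → (cmp)
[1] flags=1010 VC?T → r4=0x0d
[2] flags=1010 HI?T → r2=0xc8
[3] flags=1010 → (cmp)
[4] flags=1010 NE?T → r1=0x34
[5] flags=1010 LS?F → skip
[6] flags=1010 CC?F → skip
[7] flags=1000 → (cmp)
[8] flags=1000 PL?F → skip
[9] flags=1000 PL?F → skip
[10] flags=1000 LT?T → r4=0x07

VAL = 0x07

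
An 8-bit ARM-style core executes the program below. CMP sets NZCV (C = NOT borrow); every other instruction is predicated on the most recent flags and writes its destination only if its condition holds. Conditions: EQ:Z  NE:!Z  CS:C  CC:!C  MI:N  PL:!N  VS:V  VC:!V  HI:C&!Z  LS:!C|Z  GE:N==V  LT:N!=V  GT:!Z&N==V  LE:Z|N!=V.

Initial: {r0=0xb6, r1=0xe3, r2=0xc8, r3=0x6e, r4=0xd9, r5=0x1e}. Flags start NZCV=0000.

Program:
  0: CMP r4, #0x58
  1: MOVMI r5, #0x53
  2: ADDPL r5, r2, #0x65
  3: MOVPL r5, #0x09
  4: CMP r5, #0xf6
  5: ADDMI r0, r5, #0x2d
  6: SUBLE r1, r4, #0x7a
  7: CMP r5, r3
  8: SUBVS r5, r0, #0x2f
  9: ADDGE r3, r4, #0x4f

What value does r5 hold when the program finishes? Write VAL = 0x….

VAL = 0x53

[0] flags=1010 → (cmp)
[1] flags=1010 MI?T → r5=0x53
[2] flags=1010 PL?F → skip
[3] flags=1010 PL?F → skip
[4] flags=0000 → (cmp)
[5] flags=0000 MI?F → skip
[6] flags=0000 LE?F → skip
[7] flags=1000 → (cmp)
[8] flags=1000 VS?F → skip
[9] flags=1000 GE?F → skip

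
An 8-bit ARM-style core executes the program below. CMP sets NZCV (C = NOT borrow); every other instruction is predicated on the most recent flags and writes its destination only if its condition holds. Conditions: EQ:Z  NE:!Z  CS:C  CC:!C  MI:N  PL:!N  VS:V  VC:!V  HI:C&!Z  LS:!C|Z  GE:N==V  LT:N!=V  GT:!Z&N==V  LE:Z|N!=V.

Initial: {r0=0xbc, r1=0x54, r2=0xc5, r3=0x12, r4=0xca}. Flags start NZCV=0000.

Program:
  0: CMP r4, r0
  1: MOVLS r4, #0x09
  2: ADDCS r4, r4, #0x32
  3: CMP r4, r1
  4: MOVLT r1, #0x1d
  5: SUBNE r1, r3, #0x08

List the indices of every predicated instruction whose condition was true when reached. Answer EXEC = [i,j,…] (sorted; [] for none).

0: ✓ CMP  NZCV=0010
1: · MOVLS
2: ✓ ADDCS  r4←0xfc
3: ✓ CMP  NZCV=1010
4: ✓ MOVLT  r1←0x1d
5: ✓ SUBNE  r1←0x0a

EXEC = [2,4,5]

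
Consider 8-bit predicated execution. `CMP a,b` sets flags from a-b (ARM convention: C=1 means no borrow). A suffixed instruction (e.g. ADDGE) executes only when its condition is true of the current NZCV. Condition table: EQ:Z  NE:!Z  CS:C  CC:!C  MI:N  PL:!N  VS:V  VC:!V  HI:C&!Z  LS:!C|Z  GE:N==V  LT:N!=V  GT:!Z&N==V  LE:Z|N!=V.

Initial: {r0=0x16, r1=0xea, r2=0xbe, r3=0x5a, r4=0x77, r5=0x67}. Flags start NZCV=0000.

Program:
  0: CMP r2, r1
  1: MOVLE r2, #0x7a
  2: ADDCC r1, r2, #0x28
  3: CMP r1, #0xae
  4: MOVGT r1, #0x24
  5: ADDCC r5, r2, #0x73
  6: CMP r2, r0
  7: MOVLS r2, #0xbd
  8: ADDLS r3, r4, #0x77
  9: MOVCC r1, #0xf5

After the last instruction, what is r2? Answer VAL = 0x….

0: ✓ CMP  NZCV=1000
1: ✓ MOVLE  r2←0x7a
2: ✓ ADDCC  r1←0xa2
3: ✓ CMP  NZCV=1000
4: · MOVGT
5: ✓ ADDCC  r5←0xed
6: ✓ CMP  NZCV=0010
7: · MOVLS
8: · ADDLS
9: · MOVCC

VAL = 0x7a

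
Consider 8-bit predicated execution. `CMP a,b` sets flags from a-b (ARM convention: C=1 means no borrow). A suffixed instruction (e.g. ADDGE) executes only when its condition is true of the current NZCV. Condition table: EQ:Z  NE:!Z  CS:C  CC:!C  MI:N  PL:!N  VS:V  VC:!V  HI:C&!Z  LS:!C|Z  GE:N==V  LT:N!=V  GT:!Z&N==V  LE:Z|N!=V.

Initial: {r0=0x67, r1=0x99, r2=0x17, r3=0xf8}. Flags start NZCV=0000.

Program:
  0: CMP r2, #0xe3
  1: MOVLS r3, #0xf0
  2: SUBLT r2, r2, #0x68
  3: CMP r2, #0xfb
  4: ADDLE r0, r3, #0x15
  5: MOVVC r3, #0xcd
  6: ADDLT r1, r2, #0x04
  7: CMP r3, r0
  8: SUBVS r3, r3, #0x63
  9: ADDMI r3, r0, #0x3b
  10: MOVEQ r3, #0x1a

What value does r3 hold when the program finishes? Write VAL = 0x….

VAL = 0x6a

[0] flags=0000 → (cmp)
[1] flags=0000 LS?T → r3=0xf0
[2] flags=0000 LT?F → skip
[3] flags=0000 → (cmp)
[4] flags=0000 LE?F → skip
[5] flags=0000 VC?T → r3=0xcd
[6] flags=0000 LT?F → skip
[7] flags=0011 → (cmp)
[8] flags=0011 VS?T → r3=0x6a
[9] flags=0011 MI?F → skip
[10] flags=0011 EQ?F → skip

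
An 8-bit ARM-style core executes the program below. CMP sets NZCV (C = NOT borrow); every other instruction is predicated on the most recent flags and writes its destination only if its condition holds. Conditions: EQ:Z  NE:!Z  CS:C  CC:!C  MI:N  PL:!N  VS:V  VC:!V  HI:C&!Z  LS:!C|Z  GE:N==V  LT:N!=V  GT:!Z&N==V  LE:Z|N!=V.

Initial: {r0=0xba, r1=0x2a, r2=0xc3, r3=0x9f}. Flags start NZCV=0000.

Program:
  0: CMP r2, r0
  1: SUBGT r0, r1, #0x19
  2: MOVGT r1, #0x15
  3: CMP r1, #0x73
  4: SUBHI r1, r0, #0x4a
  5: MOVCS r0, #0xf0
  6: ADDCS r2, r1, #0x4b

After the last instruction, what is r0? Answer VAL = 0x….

VAL = 0x11

[0] flags=0010 → (cmp)
[1] flags=0010 GT?T → r0=0x11
[2] flags=0010 GT?T → r1=0x15
[3] flags=1000 → (cmp)
[4] flags=1000 HI?F → skip
[5] flags=1000 CS?F → skip
[6] flags=1000 CS?F → skip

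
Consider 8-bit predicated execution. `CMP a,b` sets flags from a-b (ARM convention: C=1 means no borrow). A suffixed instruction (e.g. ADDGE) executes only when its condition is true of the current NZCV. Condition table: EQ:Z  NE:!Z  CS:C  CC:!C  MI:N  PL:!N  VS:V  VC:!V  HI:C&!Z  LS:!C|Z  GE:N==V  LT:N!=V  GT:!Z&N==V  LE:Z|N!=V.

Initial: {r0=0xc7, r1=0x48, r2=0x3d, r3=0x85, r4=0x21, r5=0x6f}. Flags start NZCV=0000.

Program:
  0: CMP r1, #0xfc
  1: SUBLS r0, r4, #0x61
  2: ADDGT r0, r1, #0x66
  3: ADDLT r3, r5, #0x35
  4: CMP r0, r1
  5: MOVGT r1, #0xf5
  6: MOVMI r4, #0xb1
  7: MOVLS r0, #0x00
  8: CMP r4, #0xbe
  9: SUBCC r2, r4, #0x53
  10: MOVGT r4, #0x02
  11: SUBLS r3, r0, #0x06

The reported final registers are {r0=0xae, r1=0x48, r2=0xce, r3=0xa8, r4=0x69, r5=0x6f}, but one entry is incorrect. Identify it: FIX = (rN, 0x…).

[0] flags=0000 → (cmp)
[1] flags=0000 LS?T → r0=0xc0
[2] flags=0000 GT?T → r0=0xae
[3] flags=0000 LT?F → skip
[4] flags=0011 → (cmp)
[5] flags=0011 GT?F → skip
[6] flags=0011 MI?F → skip
[7] flags=0011 LS?F → skip
[8] flags=0000 → (cmp)
[9] flags=0000 CC?T → r2=0xce
[10] flags=0000 GT?T → r4=0x02
[11] flags=0000 LS?T → r3=0xa8

FIX = (r4, 0x02)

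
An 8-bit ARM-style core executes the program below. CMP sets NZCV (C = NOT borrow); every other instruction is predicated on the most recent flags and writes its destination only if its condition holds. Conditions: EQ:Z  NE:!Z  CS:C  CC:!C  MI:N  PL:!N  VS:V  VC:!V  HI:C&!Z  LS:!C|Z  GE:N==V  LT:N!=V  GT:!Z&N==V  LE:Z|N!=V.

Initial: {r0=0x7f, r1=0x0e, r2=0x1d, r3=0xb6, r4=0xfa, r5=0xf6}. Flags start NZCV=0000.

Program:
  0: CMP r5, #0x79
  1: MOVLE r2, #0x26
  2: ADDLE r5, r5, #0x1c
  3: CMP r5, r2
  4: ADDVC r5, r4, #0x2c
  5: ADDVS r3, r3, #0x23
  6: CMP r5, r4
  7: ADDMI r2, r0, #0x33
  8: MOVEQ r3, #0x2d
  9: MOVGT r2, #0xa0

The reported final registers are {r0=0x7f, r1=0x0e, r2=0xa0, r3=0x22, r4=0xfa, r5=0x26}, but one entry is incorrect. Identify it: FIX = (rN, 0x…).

FIX = (r3, 0xb6)

[0] flags=0011 → (cmp)
[1] flags=0011 LE?T → r2=0x26
[2] flags=0011 LE?T → r5=0x12
[3] flags=1000 → (cmp)
[4] flags=1000 VC?T → r5=0x26
[5] flags=1000 VS?F → skip
[6] flags=0000 → (cmp)
[7] flags=0000 MI?F → skip
[8] flags=0000 EQ?F → skip
[9] flags=0000 GT?T → r2=0xa0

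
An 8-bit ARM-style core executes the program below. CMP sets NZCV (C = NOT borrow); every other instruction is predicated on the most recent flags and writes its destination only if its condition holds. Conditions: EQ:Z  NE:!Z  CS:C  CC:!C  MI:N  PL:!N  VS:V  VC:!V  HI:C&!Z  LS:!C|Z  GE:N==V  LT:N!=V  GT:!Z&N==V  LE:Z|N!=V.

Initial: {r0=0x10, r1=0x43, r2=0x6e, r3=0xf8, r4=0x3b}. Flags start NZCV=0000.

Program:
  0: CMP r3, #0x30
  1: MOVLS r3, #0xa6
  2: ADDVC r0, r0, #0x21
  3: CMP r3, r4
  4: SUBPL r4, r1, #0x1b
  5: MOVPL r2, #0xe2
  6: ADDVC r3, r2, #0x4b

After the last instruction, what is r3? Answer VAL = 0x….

[0] flags=1010 → (cmp)
[1] flags=1010 LS?F → skip
[2] flags=1010 VC?T → r0=0x31
[3] flags=1010 → (cmp)
[4] flags=1010 PL?F → skip
[5] flags=1010 PL?F → skip
[6] flags=1010 VC?T → r3=0xb9

VAL = 0xb9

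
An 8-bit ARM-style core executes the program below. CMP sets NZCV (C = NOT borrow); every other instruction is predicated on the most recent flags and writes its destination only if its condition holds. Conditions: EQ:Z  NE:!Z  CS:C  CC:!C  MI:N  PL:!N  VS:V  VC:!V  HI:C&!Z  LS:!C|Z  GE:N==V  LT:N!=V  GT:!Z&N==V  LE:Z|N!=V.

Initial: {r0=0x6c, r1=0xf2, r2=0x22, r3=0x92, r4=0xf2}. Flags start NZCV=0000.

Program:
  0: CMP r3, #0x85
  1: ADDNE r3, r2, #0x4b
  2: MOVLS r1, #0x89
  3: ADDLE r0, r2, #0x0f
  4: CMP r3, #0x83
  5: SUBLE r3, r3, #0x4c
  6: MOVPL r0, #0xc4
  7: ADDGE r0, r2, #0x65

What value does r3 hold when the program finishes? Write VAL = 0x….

0: ✓ CMP  NZCV=0010
1: ✓ ADDNE  r3←0x6d
2: · MOVLS
3: · ADDLE
4: ✓ CMP  NZCV=1001
5: · SUBLE
6: · MOVPL
7: ✓ ADDGE  r0←0x87

VAL = 0x6d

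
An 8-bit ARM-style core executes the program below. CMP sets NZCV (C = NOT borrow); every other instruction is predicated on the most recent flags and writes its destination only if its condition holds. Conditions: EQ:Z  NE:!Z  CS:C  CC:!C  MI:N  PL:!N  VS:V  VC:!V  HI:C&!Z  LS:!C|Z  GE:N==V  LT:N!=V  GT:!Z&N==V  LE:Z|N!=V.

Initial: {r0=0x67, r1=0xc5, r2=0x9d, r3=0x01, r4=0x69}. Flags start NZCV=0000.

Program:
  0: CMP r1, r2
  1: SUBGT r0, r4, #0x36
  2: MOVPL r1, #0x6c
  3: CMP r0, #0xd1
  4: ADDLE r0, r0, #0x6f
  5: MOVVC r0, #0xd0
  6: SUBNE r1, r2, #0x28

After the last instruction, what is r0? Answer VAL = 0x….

VAL = 0xd0

0: ✓ CMP  NZCV=0010
1: ✓ SUBGT  r0←0x33
2: ✓ MOVPL  r1←0x6c
3: ✓ CMP  NZCV=0000
4: · ADDLE
5: ✓ MOVVC  r0←0xd0
6: ✓ SUBNE  r1←0x75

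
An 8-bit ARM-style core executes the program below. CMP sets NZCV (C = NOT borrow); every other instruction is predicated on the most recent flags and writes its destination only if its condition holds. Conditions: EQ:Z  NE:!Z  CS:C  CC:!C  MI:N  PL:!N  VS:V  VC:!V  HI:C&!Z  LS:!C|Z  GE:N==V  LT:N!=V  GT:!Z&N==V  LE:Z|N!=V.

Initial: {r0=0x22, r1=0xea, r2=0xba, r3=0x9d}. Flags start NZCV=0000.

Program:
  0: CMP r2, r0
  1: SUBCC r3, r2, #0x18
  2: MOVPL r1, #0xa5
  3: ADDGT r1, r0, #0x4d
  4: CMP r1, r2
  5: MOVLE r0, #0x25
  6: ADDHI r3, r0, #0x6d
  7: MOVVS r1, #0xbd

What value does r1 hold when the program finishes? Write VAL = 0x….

0: ✓ CMP  NZCV=1010
1: · SUBCC
2: · MOVPL
3: · ADDGT
4: ✓ CMP  NZCV=0010
5: · MOVLE
6: ✓ ADDHI  r3←0x8f
7: · MOVVS

VAL = 0xea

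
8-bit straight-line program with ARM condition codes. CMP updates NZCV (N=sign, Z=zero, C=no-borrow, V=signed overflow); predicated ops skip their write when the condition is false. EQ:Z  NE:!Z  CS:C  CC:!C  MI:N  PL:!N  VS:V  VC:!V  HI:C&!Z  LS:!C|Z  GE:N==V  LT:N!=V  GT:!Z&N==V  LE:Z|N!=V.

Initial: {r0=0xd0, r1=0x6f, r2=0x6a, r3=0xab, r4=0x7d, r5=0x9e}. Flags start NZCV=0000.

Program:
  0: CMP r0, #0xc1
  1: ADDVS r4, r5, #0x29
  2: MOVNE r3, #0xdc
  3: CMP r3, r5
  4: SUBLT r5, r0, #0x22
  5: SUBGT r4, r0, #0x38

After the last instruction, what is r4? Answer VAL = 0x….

0: ✓ CMP  NZCV=0010
1: · ADDVS
2: ✓ MOVNE  r3←0xdc
3: ✓ CMP  NZCV=0010
4: · SUBLT
5: ✓ SUBGT  r4←0x98

VAL = 0x98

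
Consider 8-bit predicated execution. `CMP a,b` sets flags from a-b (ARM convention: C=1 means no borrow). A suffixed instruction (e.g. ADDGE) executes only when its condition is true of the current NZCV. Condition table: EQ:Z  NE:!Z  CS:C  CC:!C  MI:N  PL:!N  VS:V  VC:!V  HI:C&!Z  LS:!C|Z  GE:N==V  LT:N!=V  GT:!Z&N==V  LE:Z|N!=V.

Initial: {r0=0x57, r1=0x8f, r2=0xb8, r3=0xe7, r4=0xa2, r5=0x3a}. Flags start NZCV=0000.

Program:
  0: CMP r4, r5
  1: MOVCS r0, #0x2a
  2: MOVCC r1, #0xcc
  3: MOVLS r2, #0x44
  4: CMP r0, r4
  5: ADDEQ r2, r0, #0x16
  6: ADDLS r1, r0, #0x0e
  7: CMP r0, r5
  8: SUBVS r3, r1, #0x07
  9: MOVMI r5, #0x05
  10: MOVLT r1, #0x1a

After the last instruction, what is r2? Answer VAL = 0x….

VAL = 0xb8

[0] flags=0011 → (cmp)
[1] flags=0011 CS?T → r0=0x2a
[2] flags=0011 CC?F → skip
[3] flags=0011 LS?F → skip
[4] flags=1001 → (cmp)
[5] flags=1001 EQ?F → skip
[6] flags=1001 LS?T → r1=0x38
[7] flags=1000 → (cmp)
[8] flags=1000 VS?F → skip
[9] flags=1000 MI?T → r5=0x05
[10] flags=1000 LT?T → r1=0x1a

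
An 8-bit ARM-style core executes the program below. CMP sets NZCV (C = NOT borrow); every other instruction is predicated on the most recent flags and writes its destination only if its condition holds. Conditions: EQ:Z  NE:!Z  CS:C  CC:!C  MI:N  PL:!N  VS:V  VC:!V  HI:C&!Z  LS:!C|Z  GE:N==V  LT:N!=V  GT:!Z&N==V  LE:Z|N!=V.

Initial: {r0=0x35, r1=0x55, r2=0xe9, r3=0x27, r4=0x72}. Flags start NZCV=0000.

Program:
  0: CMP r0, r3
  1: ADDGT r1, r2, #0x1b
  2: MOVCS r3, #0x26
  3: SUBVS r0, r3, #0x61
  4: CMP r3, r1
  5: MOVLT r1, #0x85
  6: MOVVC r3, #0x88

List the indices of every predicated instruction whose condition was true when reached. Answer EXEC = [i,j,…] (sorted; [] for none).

[0] flags=0010 → (cmp)
[1] flags=0010 GT?T → r1=0x04
[2] flags=0010 CS?T → r3=0x26
[3] flags=0010 VS?F → skip
[4] flags=0010 → (cmp)
[5] flags=0010 LT?F → skip
[6] flags=0010 VC?T → r3=0x88

EXEC = [1,2,6]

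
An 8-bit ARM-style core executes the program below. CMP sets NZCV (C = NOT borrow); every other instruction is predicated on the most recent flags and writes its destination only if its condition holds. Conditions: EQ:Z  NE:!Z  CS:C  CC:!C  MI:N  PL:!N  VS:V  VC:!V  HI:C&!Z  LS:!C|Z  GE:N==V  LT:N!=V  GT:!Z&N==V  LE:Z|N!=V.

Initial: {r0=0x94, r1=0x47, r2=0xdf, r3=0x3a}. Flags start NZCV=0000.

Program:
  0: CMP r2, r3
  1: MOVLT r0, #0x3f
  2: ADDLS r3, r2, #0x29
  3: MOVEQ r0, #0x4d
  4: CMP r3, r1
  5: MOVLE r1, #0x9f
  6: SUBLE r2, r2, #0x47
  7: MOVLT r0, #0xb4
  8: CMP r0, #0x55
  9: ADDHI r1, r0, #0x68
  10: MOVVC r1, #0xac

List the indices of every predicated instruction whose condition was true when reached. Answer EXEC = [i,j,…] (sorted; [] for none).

[0] flags=1010 → (cmp)
[1] flags=1010 LT?T → r0=0x3f
[2] flags=1010 LS?F → skip
[3] flags=1010 EQ?F → skip
[4] flags=1000 → (cmp)
[5] flags=1000 LE?T → r1=0x9f
[6] flags=1000 LE?T → r2=0x98
[7] flags=1000 LT?T → r0=0xb4
[8] flags=0011 → (cmp)
[9] flags=0011 HI?T → r1=0x1c
[10] flags=0011 VC?F → skip

EXEC = [1,5,6,7,9]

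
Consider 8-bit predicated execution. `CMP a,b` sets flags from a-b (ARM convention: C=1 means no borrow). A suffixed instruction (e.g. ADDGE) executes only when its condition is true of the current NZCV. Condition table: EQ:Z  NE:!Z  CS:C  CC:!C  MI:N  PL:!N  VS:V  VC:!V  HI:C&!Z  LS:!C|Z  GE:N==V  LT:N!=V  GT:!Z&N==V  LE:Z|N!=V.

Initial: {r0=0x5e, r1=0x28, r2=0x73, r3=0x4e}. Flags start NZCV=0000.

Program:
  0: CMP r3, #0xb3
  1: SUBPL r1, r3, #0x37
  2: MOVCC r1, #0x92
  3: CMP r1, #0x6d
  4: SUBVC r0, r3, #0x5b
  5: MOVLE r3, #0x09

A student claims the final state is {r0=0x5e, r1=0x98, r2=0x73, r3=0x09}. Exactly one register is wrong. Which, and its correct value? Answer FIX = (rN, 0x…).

[0] flags=1001 → (cmp)
[1] flags=1001 PL?F → skip
[2] flags=1001 CC?T → r1=0x92
[3] flags=0011 → (cmp)
[4] flags=0011 VC?F → skip
[5] flags=0011 LE?T → r3=0x09

FIX = (r1, 0x92)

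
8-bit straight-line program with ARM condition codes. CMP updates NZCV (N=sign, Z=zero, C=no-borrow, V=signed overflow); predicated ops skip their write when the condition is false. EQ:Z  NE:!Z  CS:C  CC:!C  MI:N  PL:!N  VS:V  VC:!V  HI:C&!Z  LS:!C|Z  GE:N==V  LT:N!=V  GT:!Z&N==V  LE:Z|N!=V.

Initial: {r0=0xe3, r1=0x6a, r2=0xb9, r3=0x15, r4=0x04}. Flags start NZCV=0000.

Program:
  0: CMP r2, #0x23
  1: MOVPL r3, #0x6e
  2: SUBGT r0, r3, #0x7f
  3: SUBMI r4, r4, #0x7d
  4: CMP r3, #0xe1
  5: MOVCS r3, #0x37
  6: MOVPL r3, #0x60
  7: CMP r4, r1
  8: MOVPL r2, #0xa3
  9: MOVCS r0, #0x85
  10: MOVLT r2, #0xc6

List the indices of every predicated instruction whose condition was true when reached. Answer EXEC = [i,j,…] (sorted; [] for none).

EXEC = [3,6,8,9,10]

[0] flags=1010 → (cmp)
[1] flags=1010 PL?F → skip
[2] flags=1010 GT?F → skip
[3] flags=1010 MI?T → r4=0x87
[4] flags=0000 → (cmp)
[5] flags=0000 CS?F → skip
[6] flags=0000 PL?T → r3=0x60
[7] flags=0011 → (cmp)
[8] flags=0011 PL?T → r2=0xa3
[9] flags=0011 CS?T → r0=0x85
[10] flags=0011 LT?T → r2=0xc6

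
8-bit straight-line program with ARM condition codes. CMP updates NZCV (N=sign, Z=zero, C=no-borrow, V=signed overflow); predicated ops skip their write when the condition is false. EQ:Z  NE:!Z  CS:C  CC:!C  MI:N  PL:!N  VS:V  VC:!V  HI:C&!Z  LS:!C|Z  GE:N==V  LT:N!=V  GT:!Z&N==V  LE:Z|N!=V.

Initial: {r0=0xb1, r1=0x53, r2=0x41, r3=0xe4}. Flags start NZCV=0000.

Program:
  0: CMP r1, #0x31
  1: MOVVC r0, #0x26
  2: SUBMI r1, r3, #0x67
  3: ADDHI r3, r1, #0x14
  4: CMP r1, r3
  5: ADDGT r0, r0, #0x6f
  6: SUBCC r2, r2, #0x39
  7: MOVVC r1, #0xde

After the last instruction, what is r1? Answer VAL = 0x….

VAL = 0xde

[0] flags=0010 → (cmp)
[1] flags=0010 VC?T → r0=0x26
[2] flags=0010 MI?F → skip
[3] flags=0010 HI?T → r3=0x67
[4] flags=1000 → (cmp)
[5] flags=1000 GT?F → skip
[6] flags=1000 CC?T → r2=0x08
[7] flags=1000 VC?T → r1=0xde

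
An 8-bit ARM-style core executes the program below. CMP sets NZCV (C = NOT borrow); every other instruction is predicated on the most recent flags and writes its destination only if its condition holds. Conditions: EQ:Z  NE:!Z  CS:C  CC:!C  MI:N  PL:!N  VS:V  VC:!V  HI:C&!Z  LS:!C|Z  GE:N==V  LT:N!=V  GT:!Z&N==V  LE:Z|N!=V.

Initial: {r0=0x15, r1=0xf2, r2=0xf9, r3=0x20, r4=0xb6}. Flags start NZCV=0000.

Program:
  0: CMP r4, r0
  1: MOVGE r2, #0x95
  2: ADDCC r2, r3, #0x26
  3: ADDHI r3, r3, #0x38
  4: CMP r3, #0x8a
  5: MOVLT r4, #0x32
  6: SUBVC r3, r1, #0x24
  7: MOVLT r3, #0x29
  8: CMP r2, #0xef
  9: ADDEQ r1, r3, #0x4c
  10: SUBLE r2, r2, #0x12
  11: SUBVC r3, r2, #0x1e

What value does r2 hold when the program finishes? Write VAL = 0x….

0: ✓ CMP  NZCV=1010
1: · MOVGE
2: · ADDCC
3: ✓ ADDHI  r3←0x58
4: ✓ CMP  NZCV=1001
5: · MOVLT
6: · SUBVC
7: · MOVLT
8: ✓ CMP  NZCV=0010
9: · ADDEQ
10: · SUBLE
11: ✓ SUBVC  r3←0xdb

VAL = 0xf9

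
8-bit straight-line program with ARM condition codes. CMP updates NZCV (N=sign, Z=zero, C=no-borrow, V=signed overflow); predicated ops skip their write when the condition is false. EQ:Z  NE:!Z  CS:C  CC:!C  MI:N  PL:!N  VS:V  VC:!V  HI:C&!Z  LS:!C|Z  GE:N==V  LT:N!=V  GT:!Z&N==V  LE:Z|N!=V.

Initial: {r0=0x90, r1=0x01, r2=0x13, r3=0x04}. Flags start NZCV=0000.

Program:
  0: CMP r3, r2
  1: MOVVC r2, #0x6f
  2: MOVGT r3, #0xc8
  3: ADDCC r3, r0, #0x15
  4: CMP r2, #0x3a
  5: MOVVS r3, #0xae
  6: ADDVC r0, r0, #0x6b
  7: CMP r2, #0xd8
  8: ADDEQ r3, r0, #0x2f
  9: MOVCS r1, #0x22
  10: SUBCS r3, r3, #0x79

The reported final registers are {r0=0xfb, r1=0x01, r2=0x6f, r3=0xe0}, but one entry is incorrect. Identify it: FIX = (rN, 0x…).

FIX = (r3, 0xa5)

0: ✓ CMP  NZCV=1000
1: ✓ MOVVC  r2←0x6f
2: · MOVGT
3: ✓ ADDCC  r3←0xa5
4: ✓ CMP  NZCV=0010
5: · MOVVS
6: ✓ ADDVC  r0←0xfb
7: ✓ CMP  NZCV=1001
8: · ADDEQ
9: · MOVCS
10: · SUBCS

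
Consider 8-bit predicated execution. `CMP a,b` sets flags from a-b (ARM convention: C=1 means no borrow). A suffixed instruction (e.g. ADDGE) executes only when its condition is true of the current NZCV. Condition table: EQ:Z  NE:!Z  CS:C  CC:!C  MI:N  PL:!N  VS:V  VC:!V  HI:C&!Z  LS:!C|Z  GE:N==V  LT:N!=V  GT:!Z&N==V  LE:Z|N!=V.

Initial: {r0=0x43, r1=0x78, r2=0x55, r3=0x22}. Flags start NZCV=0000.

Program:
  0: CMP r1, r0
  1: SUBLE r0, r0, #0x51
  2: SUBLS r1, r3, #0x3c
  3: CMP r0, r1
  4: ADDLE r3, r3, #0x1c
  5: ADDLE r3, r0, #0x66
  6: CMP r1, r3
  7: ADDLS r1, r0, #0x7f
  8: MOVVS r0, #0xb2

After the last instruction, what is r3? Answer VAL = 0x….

[0] flags=0010 → (cmp)
[1] flags=0010 LE?F → skip
[2] flags=0010 LS?F → skip
[3] flags=1000 → (cmp)
[4] flags=1000 LE?T → r3=0x3e
[5] flags=1000 LE?T → r3=0xa9
[6] flags=1001 → (cmp)
[7] flags=1001 LS?T → r1=0xc2
[8] flags=1001 VS?T → r0=0xb2

VAL = 0xa9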